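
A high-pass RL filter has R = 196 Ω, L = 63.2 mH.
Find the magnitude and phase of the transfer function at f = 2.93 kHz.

Step 1 — Angular frequency: ω = 2π·2930 = 1.841e+04 rad/s.
Step 2 — Transfer function: H(jω) = jωL/(R + jωL).
Step 3 — Numerator jωL = j·1163; denominator R + jωL = 196 + j1163.
Step 4 — H = 0.9724 + j0.1638.
Step 5 — Magnitude: |H| = 0.9861 (-0.1 dB); phase: φ = 9.6°.

|H| = 0.9861 (-0.1 dB), φ = 9.6°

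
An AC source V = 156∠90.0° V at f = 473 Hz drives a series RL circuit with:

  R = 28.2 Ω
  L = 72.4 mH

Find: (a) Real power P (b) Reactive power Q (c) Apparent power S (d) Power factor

Step 1 — Angular frequency: ω = 2π·f = 2π·473 = 2972 rad/s.
Step 2 — Component impedances:
  R: Z = R = 28.2 Ω
  L: Z = jωL = j·2972·0.0724 = 0 + j215.2 Ω
Step 3 — Series combination: Z_total = R + L = 28.2 + j215.2 Ω = 217∠82.5° Ω.
Step 4 — Source phasor: V = 156∠90.0° V = 0 + j156 V.
Step 5 — Current: I = V / Z = 0.7128 + j0.09342 A = 0.7189∠7.5° A.
Step 6 — Complex power: S = V·I* = 14.57 + j111.2 VA.
Step 7 — Real power: P = Re(S) = 14.57 W.
Step 8 — Reactive power: Q = Im(S) = 111.2 VAR.
Step 9 — Apparent power: |S| = 112.1 VA.
Step 10 — Power factor: PF = P/|S| = 0.1299 (lagging).

(a) P = 14.57 W  (b) Q = 111.2 VAR  (c) S = 112.1 VA  (d) PF = 0.1299 (lagging)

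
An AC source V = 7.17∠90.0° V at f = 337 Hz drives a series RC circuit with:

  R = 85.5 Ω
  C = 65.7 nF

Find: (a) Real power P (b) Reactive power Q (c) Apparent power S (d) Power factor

Step 1 — Angular frequency: ω = 2π·f = 2π·337 = 2117 rad/s.
Step 2 — Component impedances:
  R: Z = R = 85.5 Ω
  C: Z = 1/(jωC) = -j/(ω·C) = 0 - j7188 Ω
Step 3 — Series combination: Z_total = R + C = 85.5 - j7188 Ω = 7189∠-89.3° Ω.
Step 4 — Source phasor: V = 7.17∠90.0° V = 0 + j7.17 V.
Step 5 — Current: I = V / Z = -0.0009973 + j1.186e-05 A = 0.0009974∠179.3° A.
Step 6 — Complex power: S = V·I* = 8.505e-05 - j0.007151 VA.
Step 7 — Real power: P = Re(S) = 8.505e-05 W.
Step 8 — Reactive power: Q = Im(S) = -0.007151 VAR.
Step 9 — Apparent power: |S| = 0.007151 VA.
Step 10 — Power factor: PF = P/|S| = 0.01189 (leading).

(a) P = 8.505e-05 W  (b) Q = -0.007151 VAR  (c) S = 0.007151 VA  (d) PF = 0.01189 (leading)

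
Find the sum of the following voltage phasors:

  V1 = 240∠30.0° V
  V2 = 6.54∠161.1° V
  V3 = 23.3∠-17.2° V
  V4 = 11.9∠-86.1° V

Step 1 — Convert each phasor to rectangular form:
  V1 = 240·(cos(30.0°) + j·sin(30.0°)) = 207.8 + j120 V
  V2 = 6.54·(cos(161.1°) + j·sin(161.1°)) = -6.187 + j2.118 V
  V3 = 23.3·(cos(-17.2°) + j·sin(-17.2°)) = 22.26 - j6.89 V
  V4 = 11.9·(cos(-86.1°) + j·sin(-86.1°)) = 0.8094 - j11.87 V
Step 2 — Sum components: V_total = 224.7 + j103.4 V.
Step 3 — Convert to polar: |V_total| = 247.4 V, ∠V_total = 24.7°.

V_total = 247.4∠24.7° V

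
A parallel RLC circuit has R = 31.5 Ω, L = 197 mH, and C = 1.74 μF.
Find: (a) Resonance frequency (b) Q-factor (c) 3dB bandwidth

Step 1 — Resonance: ω₀ = 1/√(LC) = 1/√(0.197·1.74e-06) = 1708 rad/s.
Step 2 — f₀ = ω₀/(2π) = 271.8 Hz.
Step 3 — Parallel Q: Q = R/(ω₀L) = 31.5/(1708·0.197) = 0.09362.
Step 4 — Bandwidth: Δω = ω₀/Q = 1.824e+04 rad/s; BW = Δω/(2π) = 2904 Hz.

(a) f₀ = 271.8 Hz  (b) Q = 0.09362  (c) BW = 2904 Hz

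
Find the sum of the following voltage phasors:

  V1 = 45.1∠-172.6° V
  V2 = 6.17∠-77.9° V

Step 1 — Convert each phasor to rectangular form:
  V1 = 45.1·(cos(-172.6°) + j·sin(-172.6°)) = -44.72 - j5.809 V
  V2 = 6.17·(cos(-77.9°) + j·sin(-77.9°)) = 1.293 - j6.033 V
Step 2 — Sum components: V_total = -43.43 - j11.84 V.
Step 3 — Convert to polar: |V_total| = 45.02 V, ∠V_total = -164.7°.

V_total = 45.02∠-164.7° V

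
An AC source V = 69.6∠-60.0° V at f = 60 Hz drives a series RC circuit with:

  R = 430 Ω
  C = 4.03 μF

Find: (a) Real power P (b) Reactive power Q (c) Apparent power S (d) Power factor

Step 1 — Angular frequency: ω = 2π·f = 2π·60 = 377 rad/s.
Step 2 — Component impedances:
  R: Z = R = 430 Ω
  C: Z = 1/(jωC) = -j/(ω·C) = 0 - j658.2 Ω
Step 3 — Series combination: Z_total = R + C = 430 - j658.2 Ω = 786.2∠-56.8° Ω.
Step 4 — Source phasor: V = 69.6∠-60.0° V = 34.8 - j60.28 V.
Step 5 — Current: I = V / Z = 0.08839 - j0.004874 A = 0.08853∠-3.2° A.
Step 6 — Complex power: S = V·I* = 3.37 - j5.158 VA.
Step 7 — Real power: P = Re(S) = 3.37 W.
Step 8 — Reactive power: Q = Im(S) = -5.158 VAR.
Step 9 — Apparent power: |S| = 6.161 VA.
Step 10 — Power factor: PF = P/|S| = 0.5469 (leading).

(a) P = 3.37 W  (b) Q = -5.158 VAR  (c) S = 6.161 VA  (d) PF = 0.5469 (leading)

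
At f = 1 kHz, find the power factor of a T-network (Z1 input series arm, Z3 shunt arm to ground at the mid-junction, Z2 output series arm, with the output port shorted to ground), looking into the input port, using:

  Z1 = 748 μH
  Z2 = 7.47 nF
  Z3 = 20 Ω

Step 1 — Angular frequency: ω = 2π·f = 2π·1000 = 6283 rad/s.
Step 2 — Component impedances:
  Z1: Z = jωL = j·6283·0.000748 = 0 + j4.7 Ω
  Z2: Z = 1/(jωC) = -j/(ω·C) = 0 - j2.131e+04 Ω
  Z3: Z = R = 20 Ω
Step 3 — With the output port shorted to ground, the output series arm Z2 runs from the junction to ground; the shunt arm Z3 also runs from the junction to ground. They appear in parallel: Z3 || Z2 = 20 - j0.01877 Ω.
Step 4 — Series with input arm Z1: Z_in = Z1 + (Z3 || Z2) = 20 + j4.681 Ω = 20.54∠13.2° Ω.
Step 5 — Power factor: PF = cos(φ) = Re(Z)/|Z| = 20/20.54 = 0.9737.
Step 6 — Type: Im(Z) = 4.681 ⇒ lagging (phase φ = 13.2°).

PF = 0.9737 (lagging, φ = 13.2°)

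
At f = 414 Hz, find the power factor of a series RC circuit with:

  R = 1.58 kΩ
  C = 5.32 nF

Step 1 — Angular frequency: ω = 2π·f = 2π·414 = 2601 rad/s.
Step 2 — Component impedances:
  R: Z = R = 1580 Ω
  C: Z = 1/(jωC) = -j/(ω·C) = 0 - j7.226e+04 Ω
Step 3 — Series combination: Z_total = R + C = 1580 - j7.226e+04 Ω = 7.228e+04∠-88.7° Ω.
Step 4 — Power factor: PF = cos(φ) = Re(Z)/|Z| = 1580/7.228e+04 = 0.02186.
Step 5 — Type: Im(Z) = -7.226e+04 ⇒ leading (phase φ = -88.7°).

PF = 0.02186 (leading, φ = -88.7°)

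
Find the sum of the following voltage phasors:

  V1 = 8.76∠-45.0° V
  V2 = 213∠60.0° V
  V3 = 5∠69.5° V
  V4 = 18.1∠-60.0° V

Step 1 — Convert each phasor to rectangular form:
  V1 = 8.76·(cos(-45.0°) + j·sin(-45.0°)) = 6.194 - j6.194 V
  V2 = 213·(cos(60.0°) + j·sin(60.0°)) = 106.5 + j184.5 V
  V3 = 5·(cos(69.5°) + j·sin(69.5°)) = 1.751 + j4.683 V
  V4 = 18.1·(cos(-60.0°) + j·sin(-60.0°)) = 9.05 - j15.68 V
Step 2 — Sum components: V_total = 123.5 + j167.3 V.
Step 3 — Convert to polar: |V_total| = 207.9 V, ∠V_total = 53.6°.

V_total = 207.9∠53.6° V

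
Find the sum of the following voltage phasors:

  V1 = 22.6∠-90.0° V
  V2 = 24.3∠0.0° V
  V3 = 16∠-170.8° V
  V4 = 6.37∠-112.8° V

Step 1 — Convert each phasor to rectangular form:
  V1 = 22.6·(cos(-90.0°) + j·sin(-90.0°)) = 0 - j22.6 V
  V2 = 24.3·(cos(0.0°) + j·sin(0.0°)) = 24.3 V
  V3 = 16·(cos(-170.8°) + j·sin(-170.8°)) = -15.79 - j2.558 V
  V4 = 6.37·(cos(-112.8°) + j·sin(-112.8°)) = -2.468 - j5.872 V
Step 2 — Sum components: V_total = 6.037 - j31.03 V.
Step 3 — Convert to polar: |V_total| = 31.61 V, ∠V_total = -79.0°.

V_total = 31.61∠-79.0° V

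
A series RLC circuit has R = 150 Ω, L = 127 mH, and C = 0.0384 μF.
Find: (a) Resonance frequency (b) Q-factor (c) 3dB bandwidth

Step 1 — Resonance: ω₀ = 1/√(LC) = 1/√(0.127·3.84e-08) = 1.432e+04 rad/s.
Step 2 — f₀ = ω₀/(2π) = 2279 Hz.
Step 3 — Series Q: Q = ω₀L/R = 1.432e+04·0.127/150 = 12.12.
Step 4 — Bandwidth: Δω = ω₀/Q = 1181 rad/s; BW = Δω/(2π) = 188 Hz.

(a) f₀ = 2279 Hz  (b) Q = 12.12  (c) BW = 188 Hz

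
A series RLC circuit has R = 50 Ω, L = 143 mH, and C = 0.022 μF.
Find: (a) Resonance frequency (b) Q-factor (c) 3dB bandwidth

Step 1 — Resonance condition Im(Z)=0 gives ω₀ = 1/√(LC).
Step 2 — ω₀ = 1/√(0.143·2.2e-08) = 1.783e+04 rad/s.
Step 3 — f₀ = ω₀/(2π) = 2838 Hz.
Step 4 — Series Q: Q = ω₀L/R = 1.783e+04·0.143/50 = 50.99.
Step 5 — 3dB bandwidth: Δω = ω₀/Q = 349.7 rad/s; BW = Δω/(2π) = 55.65 Hz.

(a) f₀ = 2838 Hz  (b) Q = 50.99  (c) BW = 55.65 Hz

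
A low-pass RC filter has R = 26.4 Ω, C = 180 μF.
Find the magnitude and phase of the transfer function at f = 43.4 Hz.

Step 1 — Angular frequency: ω = 2π·43.4 = 272.7 rad/s.
Step 2 — Transfer function: H(jω) = 1/(1 + jωRC).
Step 3 — Denominator: 1 + jωRC = 1 + j·272.7·26.4·0.00018 = 1 + j1.296.
Step 4 — H = 0.3733 - j0.4837.
Step 5 — Magnitude: |H| = 0.6109 (-4.3 dB); phase: φ = -52.3°.

|H| = 0.6109 (-4.3 dB), φ = -52.3°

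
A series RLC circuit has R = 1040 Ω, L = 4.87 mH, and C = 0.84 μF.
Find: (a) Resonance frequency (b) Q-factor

Step 1 — Resonance condition Im(Z)=0 gives ω₀ = 1/√(LC).
Step 2 — ω₀ = 1/√(0.00487·8.4e-07) = 1.563e+04 rad/s.
Step 3 — f₀ = ω₀/(2π) = 2488 Hz.
Step 4 — Series Q: Q = ω₀L/R = 1.563e+04·0.00487/1040 = 0.07321.

(a) f₀ = 2488 Hz  (b) Q = 0.07321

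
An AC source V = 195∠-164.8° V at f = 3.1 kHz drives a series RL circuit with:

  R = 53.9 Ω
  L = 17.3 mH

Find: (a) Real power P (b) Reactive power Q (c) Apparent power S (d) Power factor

Step 1 — Angular frequency: ω = 2π·f = 2π·3100 = 1.948e+04 rad/s.
Step 2 — Component impedances:
  R: Z = R = 53.9 Ω
  L: Z = jωL = j·1.948e+04·0.0173 = 0 + j337 Ω
Step 3 — Series combination: Z_total = R + L = 53.9 + j337 Ω = 341.3∠80.9° Ω.
Step 4 — Source phasor: V = 195∠-164.8° V = -188.2 - j51.13 V.
Step 5 — Current: I = V / Z = -0.235 + j0.5209 A = 0.5714∠114.3° A.
Step 6 — Complex power: S = V·I* = 17.6 + j110 VA.
Step 7 — Real power: P = Re(S) = 17.6 W.
Step 8 — Reactive power: Q = Im(S) = 110 VAR.
Step 9 — Apparent power: |S| = 111.4 VA.
Step 10 — Power factor: PF = P/|S| = 0.1579 (lagging).

(a) P = 17.6 W  (b) Q = 110 VAR  (c) S = 111.4 VA  (d) PF = 0.1579 (lagging)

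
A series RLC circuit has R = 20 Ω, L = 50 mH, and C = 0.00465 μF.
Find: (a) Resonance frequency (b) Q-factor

Step 1 — Resonance condition Im(Z)=0 gives ω₀ = 1/√(LC).
Step 2 — ω₀ = 1/√(0.05·4.65e-09) = 6.558e+04 rad/s.
Step 3 — f₀ = ω₀/(2π) = 1.044e+04 Hz.
Step 4 — Series Q: Q = ω₀L/R = 6.558e+04·0.05/20 = 164.

(a) f₀ = 1.044e+04 Hz  (b) Q = 164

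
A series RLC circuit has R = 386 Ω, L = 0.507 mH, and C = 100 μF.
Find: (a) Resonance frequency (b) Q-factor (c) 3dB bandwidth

Step 1 — Resonance: ω₀ = 1/√(LC) = 1/√(0.000507·0.0001) = 4441 rad/s.
Step 2 — f₀ = ω₀/(2π) = 706.8 Hz.
Step 3 — Series Q: Q = ω₀L/R = 4441·0.000507/386 = 0.005833.
Step 4 — Bandwidth: Δω = ω₀/Q = 7.613e+05 rad/s; BW = Δω/(2π) = 1.212e+05 Hz.

(a) f₀ = 706.8 Hz  (b) Q = 0.005833  (c) BW = 1.212e+05 Hz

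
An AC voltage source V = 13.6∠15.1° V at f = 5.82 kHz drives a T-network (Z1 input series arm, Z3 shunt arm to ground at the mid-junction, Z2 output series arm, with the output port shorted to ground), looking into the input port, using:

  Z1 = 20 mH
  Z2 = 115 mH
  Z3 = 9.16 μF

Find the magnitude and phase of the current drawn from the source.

Step 1 — Angular frequency: ω = 2π·f = 2π·5820 = 3.657e+04 rad/s.
Step 2 — Component impedances:
  Z1: Z = jωL = j·3.657e+04·0.02 = 0 + j731.4 Ω
  Z2: Z = jωL = j·3.657e+04·0.115 = 0 + j4205 Ω
  Z3: Z = 1/(jωC) = -j/(ω·C) = 0 - j2.985 Ω
Step 3 — With the output port shorted to ground, the output series arm Z2 runs from the junction to ground; the shunt arm Z3 also runs from the junction to ground. They appear in parallel: Z3 || Z2 = 0 - j2.988 Ω.
Step 4 — Series with input arm Z1: Z_in = Z1 + (Z3 || Z2) = 0 + j728.4 Ω = 728.4∠90.0° Ω.
Step 5 — Source phasor: V = 13.6∠15.1° V = 13.13 + j3.543 V.
Step 6 — Ohm's law: I = V / Z_total = (13.13 + j3.543) / (0 + j728.4) = 0.004864 - j0.01803 A.
Step 7 — Convert to polar: |I| = 0.01867 A, ∠I = -74.9°.

I = 0.01867∠-74.9° A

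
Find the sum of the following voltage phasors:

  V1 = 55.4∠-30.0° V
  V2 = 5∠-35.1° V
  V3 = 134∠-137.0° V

Step 1 — Convert each phasor to rectangular form:
  V1 = 55.4·(cos(-30.0°) + j·sin(-30.0°)) = 47.98 - j27.7 V
  V2 = 5·(cos(-35.1°) + j·sin(-35.1°)) = 4.091 - j2.875 V
  V3 = 134·(cos(-137.0°) + j·sin(-137.0°)) = -98 - j91.39 V
Step 2 — Sum components: V_total = -45.93 - j122 V.
Step 3 — Convert to polar: |V_total| = 130.3 V, ∠V_total = -110.6°.

V_total = 130.3∠-110.6° V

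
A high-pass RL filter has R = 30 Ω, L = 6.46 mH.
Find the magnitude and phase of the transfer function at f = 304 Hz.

Step 1 — Angular frequency: ω = 2π·304 = 1910 rad/s.
Step 2 — Transfer function: H(jω) = jωL/(R + jωL).
Step 3 — Numerator jωL = j·12.34; denominator R + jωL = 30 + j12.34.
Step 4 — H = 0.1447 + j0.3518.
Step 5 — Magnitude: |H| = 0.3804 (-8.4 dB); phase: φ = 67.6°.

|H| = 0.3804 (-8.4 dB), φ = 67.6°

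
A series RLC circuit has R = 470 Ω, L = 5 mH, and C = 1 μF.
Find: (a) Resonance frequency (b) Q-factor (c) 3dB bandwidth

Step 1 — Resonance: ω₀ = 1/√(LC) = 1/√(0.005·1e-06) = 1.414e+04 rad/s.
Step 2 — f₀ = ω₀/(2π) = 2251 Hz.
Step 3 — Series Q: Q = ω₀L/R = 1.414e+04·0.005/470 = 0.1504.
Step 4 — Bandwidth: Δω = ω₀/Q = 9.4e+04 rad/s; BW = Δω/(2π) = 1.496e+04 Hz.

(a) f₀ = 2251 Hz  (b) Q = 0.1504  (c) BW = 1.496e+04 Hz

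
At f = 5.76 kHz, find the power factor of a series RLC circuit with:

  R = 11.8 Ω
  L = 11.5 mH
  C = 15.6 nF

Step 1 — Angular frequency: ω = 2π·f = 2π·5760 = 3.619e+04 rad/s.
Step 2 — Component impedances:
  R: Z = R = 11.8 Ω
  L: Z = jωL = j·3.619e+04·0.0115 = 0 + j416.2 Ω
  C: Z = 1/(jωC) = -j/(ω·C) = 0 - j1771 Ω
Step 3 — Series combination: Z_total = R + L + C = 11.8 - j1355 Ω = 1355∠-89.5° Ω.
Step 4 — Power factor: PF = cos(φ) = Re(Z)/|Z| = 11.8/1355 = 0.008708.
Step 5 — Type: Im(Z) = -1355 ⇒ leading (phase φ = -89.5°).

PF = 0.008708 (leading, φ = -89.5°)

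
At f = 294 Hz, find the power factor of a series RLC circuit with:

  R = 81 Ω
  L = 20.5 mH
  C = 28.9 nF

Step 1 — Angular frequency: ω = 2π·f = 2π·294 = 1847 rad/s.
Step 2 — Component impedances:
  R: Z = R = 81 Ω
  L: Z = jωL = j·1847·0.0205 = 0 + j37.87 Ω
  C: Z = 1/(jωC) = -j/(ω·C) = 0 - j1.873e+04 Ω
Step 3 — Series combination: Z_total = R + L + C = 81 - j1.869e+04 Ω = 1.869e+04∠-89.8° Ω.
Step 4 — Power factor: PF = cos(φ) = Re(Z)/|Z| = 81/18694 = 0.004333.
Step 5 — Type: Im(Z) = -1.869e+04 ⇒ leading (phase φ = -89.8°).

PF = 0.004333 (leading, φ = -89.8°)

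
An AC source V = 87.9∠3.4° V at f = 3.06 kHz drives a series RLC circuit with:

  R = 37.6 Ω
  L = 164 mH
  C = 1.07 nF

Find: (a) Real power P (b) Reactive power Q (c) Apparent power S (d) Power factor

Step 1 — Angular frequency: ω = 2π·f = 2π·3060 = 1.923e+04 rad/s.
Step 2 — Component impedances:
  R: Z = R = 37.6 Ω
  L: Z = jωL = j·1.923e+04·0.164 = 0 + j3153 Ω
  C: Z = 1/(jωC) = -j/(ω·C) = 0 - j4.861e+04 Ω
Step 3 — Series combination: Z_total = R + L + C = 37.6 - j4.546e+04 Ω = 4.546e+04∠-90.0° Ω.
Step 4 — Source phasor: V = 87.9∠3.4° V = 87.75 + j5.213 V.
Step 5 — Current: I = V / Z = -0.0001131 + j0.00193 A = 0.001934∠93.4° A.
Step 6 — Complex power: S = V·I* = 0.0001406 - j0.17 VA.
Step 7 — Real power: P = Re(S) = 0.0001406 W.
Step 8 — Reactive power: Q = Im(S) = -0.17 VAR.
Step 9 — Apparent power: |S| = 0.17 VA.
Step 10 — Power factor: PF = P/|S| = 0.0008272 (leading).

(a) P = 0.0001406 W  (b) Q = -0.17 VAR  (c) S = 0.17 VA  (d) PF = 0.0008272 (leading)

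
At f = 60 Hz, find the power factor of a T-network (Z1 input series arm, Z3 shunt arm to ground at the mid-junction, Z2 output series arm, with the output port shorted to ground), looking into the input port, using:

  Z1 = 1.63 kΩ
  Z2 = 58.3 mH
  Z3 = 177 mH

Step 1 — Angular frequency: ω = 2π·f = 2π·60 = 377 rad/s.
Step 2 — Component impedances:
  Z1: Z = R = 1630 Ω
  Z2: Z = jωL = j·377·0.0583 = 0 + j21.98 Ω
  Z3: Z = jωL = j·377·0.177 = 0 + j66.73 Ω
Step 3 — With the output port shorted to ground, the output series arm Z2 runs from the junction to ground; the shunt arm Z3 also runs from the junction to ground. They appear in parallel: Z3 || Z2 = 0 + j16.53 Ω.
Step 4 — Series with input arm Z1: Z_in = Z1 + (Z3 || Z2) = 1630 + j16.53 Ω = 1630∠0.6° Ω.
Step 5 — Power factor: PF = cos(φ) = Re(Z)/|Z| = 1630/1630.1 = 0.9999.
Step 6 — Type: Im(Z) = 16.53 ⇒ lagging (phase φ = 0.6°).

PF = 0.9999 (lagging, φ = 0.6°)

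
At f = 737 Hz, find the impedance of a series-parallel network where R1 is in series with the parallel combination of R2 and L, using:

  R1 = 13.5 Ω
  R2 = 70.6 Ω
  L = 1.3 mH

Step 1 — Angular frequency: ω = 2π·f = 2π·737 = 4631 rad/s.
Step 2 — Component impedances:
  R1: Z = R = 13.5 Ω
  R2: Z = R = 70.6 Ω
  L: Z = jωL = j·4631·0.0013 = 0 + j6.02 Ω
Step 3 — Parallel branch: R2 || L = 1/(1/R2 + 1/L) = 0.5096 + j5.976 Ω.
Step 4 — Series with R1: Z_total = R1 + (R2 || L) = 14.01 + j5.976 Ω = 15.23∠23.1° Ω.

Z = 14.01 + j5.976 Ω = 15.23∠23.1° Ω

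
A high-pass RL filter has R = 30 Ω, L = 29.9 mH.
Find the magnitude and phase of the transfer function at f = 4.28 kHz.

Step 1 — Angular frequency: ω = 2π·4280 = 2.689e+04 rad/s.
Step 2 — Transfer function: H(jω) = jωL/(R + jωL).
Step 3 — Numerator jωL = j·804.1; denominator R + jωL = 30 + j804.1.
Step 4 — H = 0.9986 + j0.03726.
Step 5 — Magnitude: |H| = 0.9993 (-0.0 dB); phase: φ = 2.1°.

|H| = 0.9993 (-0.0 dB), φ = 2.1°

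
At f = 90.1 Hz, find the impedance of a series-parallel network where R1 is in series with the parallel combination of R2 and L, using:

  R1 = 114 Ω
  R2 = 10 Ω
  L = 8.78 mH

Step 1 — Angular frequency: ω = 2π·f = 2π·90.1 = 566.1 rad/s.
Step 2 — Component impedances:
  R1: Z = R = 114 Ω
  R2: Z = R = 10 Ω
  L: Z = jωL = j·566.1·0.00878 = 0 + j4.97 Ω
Step 3 — Parallel branch: R2 || L = 1/(1/R2 + 1/L) = 1.981 + j3.986 Ω.
Step 4 — Series with R1: Z_total = R1 + (R2 || L) = 116 + j3.986 Ω = 116∠2.0° Ω.

Z = 116 + j3.986 Ω = 116∠2.0° Ω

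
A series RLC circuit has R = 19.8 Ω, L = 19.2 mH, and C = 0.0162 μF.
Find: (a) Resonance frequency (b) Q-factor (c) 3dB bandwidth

Step 1 — Resonance: ω₀ = 1/√(LC) = 1/√(0.0192·1.62e-08) = 5.67e+04 rad/s.
Step 2 — f₀ = ω₀/(2π) = 9024 Hz.
Step 3 — Series Q: Q = ω₀L/R = 5.67e+04·0.0192/19.8 = 54.98.
Step 4 — Bandwidth: Δω = ω₀/Q = 1031 rad/s; BW = Δω/(2π) = 164.1 Hz.

(a) f₀ = 9024 Hz  (b) Q = 54.98  (c) BW = 164.1 Hz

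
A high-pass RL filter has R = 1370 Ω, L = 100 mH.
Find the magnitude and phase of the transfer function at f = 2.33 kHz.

Step 1 — Angular frequency: ω = 2π·2330 = 1.464e+04 rad/s.
Step 2 — Transfer function: H(jω) = jωL/(R + jωL).
Step 3 — Numerator jωL = j·1464; denominator R + jωL = 1370 + j1464.
Step 4 — H = 0.5331 + j0.4989.
Step 5 — Magnitude: |H| = 0.7302 (-2.7 dB); phase: φ = 43.1°.

|H| = 0.7302 (-2.7 dB), φ = 43.1°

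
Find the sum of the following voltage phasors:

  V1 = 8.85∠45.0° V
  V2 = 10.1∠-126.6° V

Step 1 — Convert each phasor to rectangular form:
  V1 = 8.85·(cos(45.0°) + j·sin(45.0°)) = 6.258 + j6.258 V
  V2 = 10.1·(cos(-126.6°) + j·sin(-126.6°)) = -6.022 - j8.108 V
Step 2 — Sum components: V_total = 0.236 - j1.851 V.
Step 3 — Convert to polar: |V_total| = 1.866 V, ∠V_total = -82.7°.

V_total = 1.866∠-82.7° V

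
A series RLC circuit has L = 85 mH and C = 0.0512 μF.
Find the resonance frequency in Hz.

Step 1 — Resonance condition Im(Z)=0 gives ω₀ = 1/√(LC).
Step 2 — ω₀ = 1/√(0.085·5.12e-08) = 1.516e+04 rad/s.
Step 3 — f₀ = ω₀/(2π) = 2413 Hz.

f₀ = 2413 Hz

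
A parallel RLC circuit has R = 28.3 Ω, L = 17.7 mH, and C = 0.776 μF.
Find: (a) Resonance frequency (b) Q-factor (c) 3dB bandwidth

Step 1 — Resonance: ω₀ = 1/√(LC) = 1/√(0.0177·7.76e-07) = 8533 rad/s.
Step 2 — f₀ = ω₀/(2π) = 1358 Hz.
Step 3 — Parallel Q: Q = R/(ω₀L) = 28.3/(8533·0.0177) = 0.1874.
Step 4 — Bandwidth: Δω = ω₀/Q = 4.554e+04 rad/s; BW = Δω/(2π) = 7247 Hz.

(a) f₀ = 1358 Hz  (b) Q = 0.1874  (c) BW = 7247 Hz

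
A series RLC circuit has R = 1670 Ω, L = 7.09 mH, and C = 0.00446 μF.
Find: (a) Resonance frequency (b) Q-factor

Step 1 — Resonance condition Im(Z)=0 gives ω₀ = 1/√(LC).
Step 2 — ω₀ = 1/√(0.00709·4.46e-09) = 1.778e+05 rad/s.
Step 3 — f₀ = ω₀/(2π) = 2.83e+04 Hz.
Step 4 — Series Q: Q = ω₀L/R = 1.778e+05·0.00709/1670 = 0.755.

(a) f₀ = 2.83e+04 Hz  (b) Q = 0.755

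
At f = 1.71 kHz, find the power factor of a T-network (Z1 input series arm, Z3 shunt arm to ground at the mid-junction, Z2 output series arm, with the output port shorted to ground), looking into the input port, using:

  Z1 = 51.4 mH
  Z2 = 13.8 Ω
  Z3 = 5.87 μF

Step 1 — Angular frequency: ω = 2π·f = 2π·1710 = 1.074e+04 rad/s.
Step 2 — Component impedances:
  Z1: Z = jωL = j·1.074e+04·0.0514 = 0 + j552.3 Ω
  Z2: Z = R = 13.8 Ω
  Z3: Z = 1/(jωC) = -j/(ω·C) = 0 - j15.86 Ω
Step 3 — With the output port shorted to ground, the output series arm Z2 runs from the junction to ground; the shunt arm Z3 also runs from the junction to ground. They appear in parallel: Z3 || Z2 = 7.852 - j6.834 Ω.
Step 4 — Series with input arm Z1: Z_in = Z1 + (Z3 || Z2) = 7.852 + j545.4 Ω = 545.5∠89.2° Ω.
Step 5 — Power factor: PF = cos(φ) = Re(Z)/|Z| = 7.852/545.5 = 0.01439.
Step 6 — Type: Im(Z) = 545.4 ⇒ lagging (phase φ = 89.2°).

PF = 0.01439 (lagging, φ = 89.2°)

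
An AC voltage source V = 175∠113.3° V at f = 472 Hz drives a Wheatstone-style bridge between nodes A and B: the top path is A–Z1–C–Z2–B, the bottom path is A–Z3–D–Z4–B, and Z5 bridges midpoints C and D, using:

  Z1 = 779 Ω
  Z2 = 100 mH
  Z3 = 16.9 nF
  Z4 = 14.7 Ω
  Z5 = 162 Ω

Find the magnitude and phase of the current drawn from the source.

Step 1 — Angular frequency: ω = 2π·f = 2π·472 = 2966 rad/s.
Step 2 — Component impedances:
  Z1: Z = R = 779 Ω
  Z2: Z = jωL = j·2966·0.1 = 0 + j296.6 Ω
  Z3: Z = 1/(jωC) = -j/(ω·C) = 0 - j1.995e+04 Ω
  Z4: Z = R = 14.7 Ω
  Z5: Z = R = 162 Ω
Step 3 — Bridge requires nodal analysis (the Z5 bridge couples midpoints C and D, so the two paths cannot be reduced to a simple series/parallel combination). Setting node B to ground and injecting 1 A at node A, the 3-node admittance system at A, C, D solves to V_A = Z_AB = 914 + j37.15 Ω = 914.8∠2.3° Ω.
Step 4 — Source phasor: V = 175∠113.3° V = -69.22 + j160.7 V.
Step 5 — Ohm's law: I = V / Z_total = (-69.22 + j160.7) / (914 + j37.15) = -0.06847 + j0.1786 A.
Step 6 — Convert to polar: |I| = 0.1913 A, ∠I = 111.0°.

I = 0.1913∠111.0° A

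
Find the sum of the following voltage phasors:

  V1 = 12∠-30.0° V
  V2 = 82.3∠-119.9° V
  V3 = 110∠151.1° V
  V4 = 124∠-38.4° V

Step 1 — Convert each phasor to rectangular form:
  V1 = 12·(cos(-30.0°) + j·sin(-30.0°)) = 10.39 - j6 V
  V2 = 82.3·(cos(-119.9°) + j·sin(-119.9°)) = -41.03 - j71.35 V
  V3 = 110·(cos(151.1°) + j·sin(151.1°)) = -96.3 + j53.16 V
  V4 = 124·(cos(-38.4°) + j·sin(-38.4°)) = 97.18 - j77.02 V
Step 2 — Sum components: V_total = -29.76 - j101.2 V.
Step 3 — Convert to polar: |V_total| = 105.5 V, ∠V_total = -106.4°.

V_total = 105.5∠-106.4° V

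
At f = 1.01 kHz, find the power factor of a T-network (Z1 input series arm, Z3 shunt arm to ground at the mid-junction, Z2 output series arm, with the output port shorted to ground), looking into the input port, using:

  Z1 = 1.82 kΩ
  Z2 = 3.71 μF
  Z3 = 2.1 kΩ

Step 1 — Angular frequency: ω = 2π·f = 2π·1010 = 6346 rad/s.
Step 2 — Component impedances:
  Z1: Z = R = 1820 Ω
  Z2: Z = 1/(jωC) = -j/(ω·C) = 0 - j42.47 Ω
  Z3: Z = R = 2100 Ω
Step 3 — With the output port shorted to ground, the output series arm Z2 runs from the junction to ground; the shunt arm Z3 also runs from the junction to ground. They appear in parallel: Z3 || Z2 = 0.8587 - j42.46 Ω.
Step 4 — Series with input arm Z1: Z_in = Z1 + (Z3 || Z2) = 1821 - j42.46 Ω = 1821∠-1.3° Ω.
Step 5 — Power factor: PF = cos(φ) = Re(Z)/|Z| = 1820.9/1821.4 = 0.9997.
Step 6 — Type: Im(Z) = -42.46 ⇒ leading (phase φ = -1.3°).

PF = 0.9997 (leading, φ = -1.3°)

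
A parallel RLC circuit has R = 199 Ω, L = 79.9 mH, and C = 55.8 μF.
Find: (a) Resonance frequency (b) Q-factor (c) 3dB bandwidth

Step 1 — Resonance: ω₀ = 1/√(LC) = 1/√(0.0799·5.58e-05) = 473.6 rad/s.
Step 2 — f₀ = ω₀/(2π) = 75.38 Hz.
Step 3 — Parallel Q: Q = R/(ω₀L) = 199/(473.6·0.0799) = 5.259.
Step 4 — Bandwidth: Δω = ω₀/Q = 90.06 rad/s; BW = Δω/(2π) = 14.33 Hz.

(a) f₀ = 75.38 Hz  (b) Q = 5.259  (c) BW = 14.33 Hz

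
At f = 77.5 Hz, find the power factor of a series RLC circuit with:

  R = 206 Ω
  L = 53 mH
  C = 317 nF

Step 1 — Angular frequency: ω = 2π·f = 2π·77.5 = 486.9 rad/s.
Step 2 — Component impedances:
  R: Z = R = 206 Ω
  L: Z = jωL = j·486.9·0.053 = 0 + j25.81 Ω
  C: Z = 1/(jωC) = -j/(ω·C) = 0 - j6478 Ω
Step 3 — Series combination: Z_total = R + L + C = 206 - j6452 Ω = 6456∠-88.2° Ω.
Step 4 — Power factor: PF = cos(φ) = Re(Z)/|Z| = 206/6456 = 0.03191.
Step 5 — Type: Im(Z) = -6452 ⇒ leading (phase φ = -88.2°).

PF = 0.03191 (leading, φ = -88.2°)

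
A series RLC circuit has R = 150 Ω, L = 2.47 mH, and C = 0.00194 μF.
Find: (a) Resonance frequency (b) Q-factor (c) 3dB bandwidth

Step 1 — Resonance condition Im(Z)=0 gives ω₀ = 1/√(LC).
Step 2 — ω₀ = 1/√(0.00247·1.94e-09) = 4.568e+05 rad/s.
Step 3 — f₀ = ω₀/(2π) = 7.271e+04 Hz.
Step 4 — Series Q: Q = ω₀L/R = 4.568e+05·0.00247/150 = 7.522.
Step 5 — 3dB bandwidth: Δω = ω₀/Q = 6.073e+04 rad/s; BW = Δω/(2π) = 9665 Hz.

(a) f₀ = 7.271e+04 Hz  (b) Q = 7.522  (c) BW = 9665 Hz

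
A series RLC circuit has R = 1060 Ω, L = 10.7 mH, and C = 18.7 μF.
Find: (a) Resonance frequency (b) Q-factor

Step 1 — Resonance condition Im(Z)=0 gives ω₀ = 1/√(LC).
Step 2 — ω₀ = 1/√(0.0107·1.87e-05) = 2236 rad/s.
Step 3 — f₀ = ω₀/(2π) = 355.8 Hz.
Step 4 — Series Q: Q = ω₀L/R = 2236·0.0107/1060 = 0.02257.

(a) f₀ = 355.8 Hz  (b) Q = 0.02257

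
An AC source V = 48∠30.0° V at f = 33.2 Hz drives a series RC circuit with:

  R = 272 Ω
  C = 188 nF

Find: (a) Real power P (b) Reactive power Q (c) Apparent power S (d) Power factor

Step 1 — Angular frequency: ω = 2π·f = 2π·33.2 = 208.6 rad/s.
Step 2 — Component impedances:
  R: Z = R = 272 Ω
  C: Z = 1/(jωC) = -j/(ω·C) = 0 - j2.55e+04 Ω
Step 3 — Series combination: Z_total = R + C = 272 - j2.55e+04 Ω = 2.55e+04∠-89.4° Ω.
Step 4 — Source phasor: V = 48∠30.0° V = 41.57 + j24 V.
Step 5 — Current: I = V / Z = -0.0009237 + j0.00164 A = 0.001882∠119.4° A.
Step 6 — Complex power: S = V·I* = 0.0009637 - j0.09035 VA.
Step 7 — Real power: P = Re(S) = 0.0009637 W.
Step 8 — Reactive power: Q = Im(S) = -0.09035 VAR.
Step 9 — Apparent power: |S| = 0.09035 VA.
Step 10 — Power factor: PF = P/|S| = 0.01067 (leading).

(a) P = 0.0009637 W  (b) Q = -0.09035 VAR  (c) S = 0.09035 VA  (d) PF = 0.01067 (leading)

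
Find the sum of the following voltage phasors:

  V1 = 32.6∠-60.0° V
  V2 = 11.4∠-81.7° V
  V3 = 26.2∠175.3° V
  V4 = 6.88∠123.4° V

Step 1 — Convert each phasor to rectangular form:
  V1 = 32.6·(cos(-60.0°) + j·sin(-60.0°)) = 16.3 - j28.23 V
  V2 = 11.4·(cos(-81.7°) + j·sin(-81.7°)) = 1.646 - j11.28 V
  V3 = 26.2·(cos(175.3°) + j·sin(175.3°)) = -26.11 + j2.147 V
  V4 = 6.88·(cos(123.4°) + j·sin(123.4°)) = -3.787 + j5.744 V
Step 2 — Sum components: V_total = -11.95 - j31.62 V.
Step 3 — Convert to polar: |V_total| = 33.81 V, ∠V_total = -110.7°.

V_total = 33.81∠-110.7° V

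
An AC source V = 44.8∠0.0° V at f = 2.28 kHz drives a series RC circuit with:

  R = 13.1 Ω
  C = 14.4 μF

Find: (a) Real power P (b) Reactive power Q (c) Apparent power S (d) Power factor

Step 1 — Angular frequency: ω = 2π·f = 2π·2280 = 1.433e+04 rad/s.
Step 2 — Component impedances:
  R: Z = R = 13.1 Ω
  C: Z = 1/(jωC) = -j/(ω·C) = 0 - j4.848 Ω
Step 3 — Series combination: Z_total = R + C = 13.1 - j4.848 Ω = 13.97∠-20.3° Ω.
Step 4 — Source phasor: V = 44.8∠0.0° V = 44.8 V.
Step 5 — Current: I = V / Z = 3.008 + j1.113 A = 3.207∠20.3° A.
Step 6 — Complex power: S = V·I* = 134.8 - j49.87 VA.
Step 7 — Real power: P = Re(S) = 134.8 W.
Step 8 — Reactive power: Q = Im(S) = -49.87 VAR.
Step 9 — Apparent power: |S| = 143.7 VA.
Step 10 — Power factor: PF = P/|S| = 0.9378 (leading).

(a) P = 134.8 W  (b) Q = -49.87 VAR  (c) S = 143.7 VA  (d) PF = 0.9378 (leading)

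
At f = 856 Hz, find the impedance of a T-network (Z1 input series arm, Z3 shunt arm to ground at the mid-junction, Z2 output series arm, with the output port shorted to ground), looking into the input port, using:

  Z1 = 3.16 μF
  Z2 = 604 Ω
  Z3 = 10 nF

Step 1 — Angular frequency: ω = 2π·f = 2π·856 = 5378 rad/s.
Step 2 — Component impedances:
  Z1: Z = 1/(jωC) = -j/(ω·C) = 0 - j58.84 Ω
  Z2: Z = R = 604 Ω
  Z3: Z = 1/(jωC) = -j/(ω·C) = 0 - j1.859e+04 Ω
Step 3 — With the output port shorted to ground, the output series arm Z2 runs from the junction to ground; the shunt arm Z3 also runs from the junction to ground. They appear in parallel: Z3 || Z2 = 603.4 - j19.6 Ω.
Step 4 — Series with input arm Z1: Z_in = Z1 + (Z3 || Z2) = 603.4 - j78.44 Ω = 608.4∠-7.4° Ω.

Z = 603.4 - j78.44 Ω = 608.4∠-7.4° Ω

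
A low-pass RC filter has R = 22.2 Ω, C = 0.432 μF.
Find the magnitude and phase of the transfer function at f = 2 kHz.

Step 1 — Angular frequency: ω = 2π·2000 = 1.257e+04 rad/s.
Step 2 — Transfer function: H(jω) = 1/(1 + jωRC).
Step 3 — Denominator: 1 + jωRC = 1 + j·1.257e+04·22.2·4.32e-07 = 1 + j0.1205.
Step 4 — H = 0.9857 - j0.1188.
Step 5 — Magnitude: |H| = 0.9928 (-0.1 dB); phase: φ = -6.9°.

|H| = 0.9928 (-0.1 dB), φ = -6.9°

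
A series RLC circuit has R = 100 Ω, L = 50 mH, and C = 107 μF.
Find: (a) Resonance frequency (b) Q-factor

Step 1 — Resonance condition Im(Z)=0 gives ω₀ = 1/√(LC).
Step 2 — ω₀ = 1/√(0.05·0.000107) = 432.3 rad/s.
Step 3 — f₀ = ω₀/(2π) = 68.81 Hz.
Step 4 — Series Q: Q = ω₀L/R = 432.3·0.05/100 = 0.2162.

(a) f₀ = 68.81 Hz  (b) Q = 0.2162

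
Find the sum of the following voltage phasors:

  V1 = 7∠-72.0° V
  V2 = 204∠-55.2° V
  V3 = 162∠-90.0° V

Step 1 — Convert each phasor to rectangular form:
  V1 = 7·(cos(-72.0°) + j·sin(-72.0°)) = 2.163 - j6.657 V
  V2 = 204·(cos(-55.2°) + j·sin(-55.2°)) = 116.4 - j167.5 V
  V3 = 162·(cos(-90.0°) + j·sin(-90.0°)) = 0 - j162 V
Step 2 — Sum components: V_total = 118.6 - j336.2 V.
Step 3 — Convert to polar: |V_total| = 356.5 V, ∠V_total = -70.6°.

V_total = 356.5∠-70.6° V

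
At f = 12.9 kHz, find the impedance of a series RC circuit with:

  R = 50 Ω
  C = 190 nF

Step 1 — Angular frequency: ω = 2π·f = 2π·1.29e+04 = 8.105e+04 rad/s.
Step 2 — Component impedances:
  R: Z = R = 50 Ω
  C: Z = 1/(jωC) = -j/(ω·C) = 0 - j64.93 Ω
Step 3 — Series combination: Z_total = R + C = 50 - j64.93 Ω = 81.95∠-52.4° Ω.

Z = 50 - j64.93 Ω = 81.95∠-52.4° Ω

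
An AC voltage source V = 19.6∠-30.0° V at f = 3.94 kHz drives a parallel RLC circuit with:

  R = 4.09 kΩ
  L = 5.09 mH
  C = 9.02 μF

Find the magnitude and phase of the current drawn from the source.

Step 1 — Angular frequency: ω = 2π·f = 2π·3940 = 2.476e+04 rad/s.
Step 2 — Component impedances:
  R: Z = R = 4090 Ω
  L: Z = jωL = j·2.476e+04·0.00509 = 0 + j126 Ω
  C: Z = 1/(jωC) = -j/(ω·C) = 0 - j4.478 Ω
Step 3 — Parallel combination: 1/Z_total = 1/R + 1/L + 1/C; Z_total = 0.005272 - j4.643 Ω = 4.643∠-89.9° Ω.
Step 4 — Source phasor: V = 19.6∠-30.0° V = 16.97 - j9.8 V.
Step 5 — Ohm's law: I = V / Z_total = (16.97 - j9.8) / (0.005272 - j4.643) = 2.115 + j3.653 A.
Step 6 — Convert to polar: |I| = 4.221 A, ∠I = 59.9°.

I = 4.221∠59.9° A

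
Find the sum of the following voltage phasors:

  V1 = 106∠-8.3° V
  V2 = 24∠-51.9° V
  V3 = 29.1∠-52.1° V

Step 1 — Convert each phasor to rectangular form:
  V1 = 106·(cos(-8.3°) + j·sin(-8.3°)) = 104.9 - j15.3 V
  V2 = 24·(cos(-51.9°) + j·sin(-51.9°)) = 14.81 - j18.89 V
  V3 = 29.1·(cos(-52.1°) + j·sin(-52.1°)) = 17.88 - j22.96 V
Step 2 — Sum components: V_total = 137.6 - j57.15 V.
Step 3 — Convert to polar: |V_total| = 149 V, ∠V_total = -22.6°.

V_total = 149∠-22.6° V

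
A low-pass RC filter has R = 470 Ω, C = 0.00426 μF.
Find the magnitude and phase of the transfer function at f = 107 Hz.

Step 1 — Angular frequency: ω = 2π·107 = 672.3 rad/s.
Step 2 — Transfer function: H(jω) = 1/(1 + jωRC).
Step 3 — Denominator: 1 + jωRC = 1 + j·672.3·470·4.26e-09 = 1 + j0.001346.
Step 4 — H = 1 - j0.001346.
Step 5 — Magnitude: |H| = 1 (-0.0 dB); phase: φ = -0.1°.

|H| = 1 (-0.0 dB), φ = -0.1°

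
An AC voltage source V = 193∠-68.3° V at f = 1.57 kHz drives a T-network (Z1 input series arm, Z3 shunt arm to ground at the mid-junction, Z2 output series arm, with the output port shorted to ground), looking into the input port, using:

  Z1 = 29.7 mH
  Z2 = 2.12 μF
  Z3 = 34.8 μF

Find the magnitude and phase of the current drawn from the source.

Step 1 — Angular frequency: ω = 2π·f = 2π·1570 = 9865 rad/s.
Step 2 — Component impedances:
  Z1: Z = jωL = j·9865·0.0297 = 0 + j293 Ω
  Z2: Z = 1/(jωC) = -j/(ω·C) = 0 - j47.82 Ω
  Z3: Z = 1/(jωC) = -j/(ω·C) = 0 - j2.913 Ω
Step 3 — With the output port shorted to ground, the output series arm Z2 runs from the junction to ground; the shunt arm Z3 also runs from the junction to ground. They appear in parallel: Z3 || Z2 = 0 - j2.746 Ω.
Step 4 — Series with input arm Z1: Z_in = Z1 + (Z3 || Z2) = 0 + j290.2 Ω = 290.2∠90.0° Ω.
Step 5 — Source phasor: V = 193∠-68.3° V = 71.36 - j179.3 V.
Step 6 — Ohm's law: I = V / Z_total = (71.36 - j179.3) / (0 + j290.2) = -0.6179 - j0.2459 A.
Step 7 — Convert to polar: |I| = 0.665 A, ∠I = -158.3°.

I = 0.665∠-158.3° A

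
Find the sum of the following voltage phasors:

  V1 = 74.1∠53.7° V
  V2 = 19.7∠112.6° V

Step 1 — Convert each phasor to rectangular form:
  V1 = 74.1·(cos(53.7°) + j·sin(53.7°)) = 43.87 + j59.72 V
  V2 = 19.7·(cos(112.6°) + j·sin(112.6°)) = -7.571 + j18.19 V
Step 2 — Sum components: V_total = 36.3 + j77.91 V.
Step 3 — Convert to polar: |V_total| = 85.95 V, ∠V_total = 65.0°.

V_total = 85.95∠65.0° V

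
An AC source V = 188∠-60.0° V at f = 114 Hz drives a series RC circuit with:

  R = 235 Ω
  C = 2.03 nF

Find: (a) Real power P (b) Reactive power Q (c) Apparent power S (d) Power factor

Step 1 — Angular frequency: ω = 2π·f = 2π·114 = 716.3 rad/s.
Step 2 — Component impedances:
  R: Z = R = 235 Ω
  C: Z = 1/(jωC) = -j/(ω·C) = 0 - j6.877e+05 Ω
Step 3 — Series combination: Z_total = R + C = 235 - j6.877e+05 Ω = 6.877e+05∠-90.0° Ω.
Step 4 — Source phasor: V = 188∠-60.0° V = 94 - j162.8 V.
Step 5 — Current: I = V / Z = 0.0002368 + j0.0001366 A = 0.0002734∠30.0° A.
Step 6 — Complex power: S = V·I* = 1.756e-05 - j0.05139 VA.
Step 7 — Real power: P = Re(S) = 1.756e-05 W.
Step 8 — Reactive power: Q = Im(S) = -0.05139 VAR.
Step 9 — Apparent power: |S| = 0.05139 VA.
Step 10 — Power factor: PF = P/|S| = 0.0003417 (leading).

(a) P = 1.756e-05 W  (b) Q = -0.05139 VAR  (c) S = 0.05139 VA  (d) PF = 0.0003417 (leading)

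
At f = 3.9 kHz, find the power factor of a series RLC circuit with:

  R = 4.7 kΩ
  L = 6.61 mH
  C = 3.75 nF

Step 1 — Angular frequency: ω = 2π·f = 2π·3900 = 2.45e+04 rad/s.
Step 2 — Component impedances:
  R: Z = R = 4700 Ω
  L: Z = jωL = j·2.45e+04·0.00661 = 0 + j162 Ω
  C: Z = 1/(jωC) = -j/(ω·C) = 0 - j1.088e+04 Ω
Step 3 — Series combination: Z_total = R + L + C = 4700 - j1.072e+04 Ω = 1.171e+04∠-66.3° Ω.
Step 4 — Power factor: PF = cos(φ) = Re(Z)/|Z| = 4700/11705 = 0.4015.
Step 5 — Type: Im(Z) = -1.072e+04 ⇒ leading (phase φ = -66.3°).

PF = 0.4015 (leading, φ = -66.3°)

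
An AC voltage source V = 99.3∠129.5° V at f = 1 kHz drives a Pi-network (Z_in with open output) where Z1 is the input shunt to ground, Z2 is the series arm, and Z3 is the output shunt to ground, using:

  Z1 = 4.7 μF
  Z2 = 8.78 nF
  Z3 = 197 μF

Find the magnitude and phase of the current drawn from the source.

Step 1 — Angular frequency: ω = 2π·f = 2π·1000 = 6283 rad/s.
Step 2 — Component impedances:
  Z1: Z = 1/(jωC) = -j/(ω·C) = 0 - j33.86 Ω
  Z2: Z = 1/(jωC) = -j/(ω·C) = 0 - j1.813e+04 Ω
  Z3: Z = 1/(jωC) = -j/(ω·C) = 0 - j0.8079 Ω
Step 3 — With open output, the series arm Z2 and the output shunt Z3 appear in series to ground: Z2 + Z3 = 0 - j1.813e+04 Ω.
Step 4 — Parallel with input shunt Z1: Z_in = Z1 || (Z2 + Z3) = 0 - j33.8 Ω = 33.8∠-90.0° Ω.
Step 5 — Source phasor: V = 99.3∠129.5° V = -63.16 + j76.62 V.
Step 6 — Ohm's law: I = V / Z_total = (-63.16 + j76.62) / (0 - j33.8) = -2.267 - j1.869 A.
Step 7 — Convert to polar: |I| = 2.938 A, ∠I = -140.5°.

I = 2.938∠-140.5° A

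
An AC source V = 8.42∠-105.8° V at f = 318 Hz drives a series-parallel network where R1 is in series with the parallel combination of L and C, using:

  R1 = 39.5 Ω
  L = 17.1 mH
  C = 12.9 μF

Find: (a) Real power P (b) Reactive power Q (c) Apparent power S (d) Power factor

Step 1 — Angular frequency: ω = 2π·f = 2π·318 = 1998 rad/s.
Step 2 — Component impedances:
  R1: Z = R = 39.5 Ω
  L: Z = jωL = j·1998·0.0171 = 0 + j34.17 Ω
  C: Z = 1/(jωC) = -j/(ω·C) = 0 - j38.8 Ω
Step 3 — Parallel branch: L || C = 1/(1/L + 1/C) = 0 + j286.3 Ω.
Step 4 — Series with R1: Z_total = R1 + (L || C) = 39.5 + j286.3 Ω = 289∠82.1° Ω.
Step 5 — Source phasor: V = 8.42∠-105.8° V = -2.293 - j8.102 V.
Step 6 — Current: I = V / Z = -0.02886 + j0.004027 A = 0.02914∠172.1° A.
Step 7 — Complex power: S = V·I* = 0.03354 + j0.243 VA.
Step 8 — Real power: P = Re(S) = 0.03354 W.
Step 9 — Reactive power: Q = Im(S) = 0.243 VAR.
Step 10 — Apparent power: |S| = 0.2453 VA.
Step 11 — Power factor: PF = P/|S| = 0.1367 (lagging).

(a) P = 0.03354 W  (b) Q = 0.243 VAR  (c) S = 0.2453 VA  (d) PF = 0.1367 (lagging)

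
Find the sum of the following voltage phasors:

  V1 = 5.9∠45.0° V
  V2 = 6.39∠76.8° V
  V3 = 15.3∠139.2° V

Step 1 — Convert each phasor to rectangular form:
  V1 = 5.9·(cos(45.0°) + j·sin(45.0°)) = 4.172 + j4.172 V
  V2 = 6.39·(cos(76.8°) + j·sin(76.8°)) = 1.459 + j6.221 V
  V3 = 15.3·(cos(139.2°) + j·sin(139.2°)) = -11.58 + j9.997 V
Step 2 — Sum components: V_total = -5.951 + j20.39 V.
Step 3 — Convert to polar: |V_total| = 21.24 V, ∠V_total = 106.3°.

V_total = 21.24∠106.3° V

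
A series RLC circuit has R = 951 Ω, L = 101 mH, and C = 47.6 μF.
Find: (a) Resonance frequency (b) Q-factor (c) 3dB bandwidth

Step 1 — Resonance: ω₀ = 1/√(LC) = 1/√(0.101·4.76e-05) = 456.1 rad/s.
Step 2 — f₀ = ω₀/(2π) = 72.59 Hz.
Step 3 — Series Q: Q = ω₀L/R = 456.1·0.101/951 = 0.04844.
Step 4 — Bandwidth: Δω = ω₀/Q = 9416 rad/s; BW = Δω/(2π) = 1499 Hz.

(a) f₀ = 72.59 Hz  (b) Q = 0.04844  (c) BW = 1499 Hz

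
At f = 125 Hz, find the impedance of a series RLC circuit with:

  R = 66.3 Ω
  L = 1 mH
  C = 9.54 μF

Step 1 — Angular frequency: ω = 2π·f = 2π·125 = 785.4 rad/s.
Step 2 — Component impedances:
  R: Z = R = 66.3 Ω
  L: Z = jωL = j·785.4·0.001 = 0 + j0.7854 Ω
  C: Z = 1/(jωC) = -j/(ω·C) = 0 - j133.5 Ω
Step 3 — Series combination: Z_total = R + L + C = 66.3 - j132.7 Ω = 148.3∠-63.4° Ω.

Z = 66.3 - j132.7 Ω = 148.3∠-63.4° Ω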